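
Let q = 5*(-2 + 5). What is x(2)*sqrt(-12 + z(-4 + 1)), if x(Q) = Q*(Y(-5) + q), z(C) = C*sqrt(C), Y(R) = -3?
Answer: 24*sqrt(-12 - 3*I*sqrt(3)) ≈ 17.609 - 84.983*I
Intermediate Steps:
q = 15 (q = 5*3 = 15)
z(C) = C**(3/2)
x(Q) = 12*Q (x(Q) = Q*(-3 + 15) = Q*12 = 12*Q)
x(2)*sqrt(-12 + z(-4 + 1)) = (12*2)*sqrt(-12 + (-4 + 1)**(3/2)) = 24*sqrt(-12 + (-3)**(3/2)) = 24*sqrt(-12 - 3*I*sqrt(3))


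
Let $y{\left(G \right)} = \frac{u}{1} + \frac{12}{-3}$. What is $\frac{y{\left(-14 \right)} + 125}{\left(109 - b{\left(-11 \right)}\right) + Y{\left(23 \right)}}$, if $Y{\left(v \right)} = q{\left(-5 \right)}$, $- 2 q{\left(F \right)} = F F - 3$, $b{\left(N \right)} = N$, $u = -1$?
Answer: $\frac{120}{109} \approx 1.1009$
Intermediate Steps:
$q{\left(F \right)} = \frac{3}{2} - \frac{F^{2}}{2}$ ($q{\left(F \right)} = - \frac{F F - 3}{2} = - \frac{F^{2} - 3}{2} = - \frac{-3 + F^{2}}{2} = \frac{3}{2} - \frac{F^{2}}{2}$)
$y{\left(G \right)} = -5$ ($y{\left(G \right)} = - 1^{-1} + \frac{12}{-3} = \left(-1\right) 1 + 12 \left(- \frac{1}{3}\right) = -1 - 4 = -5$)
$Y{\left(v \right)} = -11$ ($Y{\left(v \right)} = \frac{3}{2} - \frac{\left(-5\right)^{2}}{2} = \frac{3}{2} - \frac{25}{2} = -11$)
$\frac{y{\left(-14 \right)} + 125}{\left(109 - b{\left(-11 \right)}\right) + Y{\left(23 \right)}} = \frac{-5 + 125}{\left(109 - -11\right) - 11} = \frac{120}{\left(109 + 11\right) - 11} = \frac{120}{120 - 11} = \frac{120}{109}$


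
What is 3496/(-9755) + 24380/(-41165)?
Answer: -76347948/80312915 ≈ -0.95063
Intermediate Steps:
3496/(-9755) + 24380/(-41165) = 3496*(-1/9755) + 24380*(-1/41165) = -3496/9755 - 4876/8233 = -76347948/80312915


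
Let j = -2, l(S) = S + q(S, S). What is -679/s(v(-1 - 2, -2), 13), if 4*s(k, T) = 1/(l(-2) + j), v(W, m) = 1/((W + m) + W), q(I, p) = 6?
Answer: -5432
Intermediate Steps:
l(S) = 6 + S (l(S) = S + 6 = 6 + S)
v(W, m) = 1/(m + 2*W)
s(k, T) = 1/8 (s(k, T) = 1/(4*((6 - 2) - 2)) = 1/(4*(4 - 2)) = (1/4)/2 = (1/4)*(1/2) = 1/8)
-679/s(v(-1 - 2, -2), 13) = -679/1/8 = -679*8 = -5432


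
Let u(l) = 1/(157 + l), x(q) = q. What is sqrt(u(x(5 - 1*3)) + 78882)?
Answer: sqrt(1994216001)/159 ≈ 280.86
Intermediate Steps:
sqrt(u(x(5 - 1*3)) + 78882) = sqrt(1/(157 + (5 - 1*3)) + 78882) = sqrt(1/(157 + (5 - 3)) + 78882) = sqrt(1/(157 + 2) + 78882) = sqrt(1/159 + 78882) = sqrt(12542239/159) = sqrt(1994216001)/159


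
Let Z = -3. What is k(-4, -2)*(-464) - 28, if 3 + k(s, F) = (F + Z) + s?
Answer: 5540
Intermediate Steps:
k(s, F) = -6 + F + s (k(s, F) = -3 + ((F - 3) + s) = -3 + ((-3 + F) + s) = -3 + (-3 + F + s) = -6 + F + s)
k(-4, -2)*(-464) - 28 = (-6 - 2 - 4)*(-464) - 28 = -12*(-464) - 28 = 5568 - 28 = 5540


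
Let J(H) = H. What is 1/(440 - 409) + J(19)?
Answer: 590/31 ≈ 19.032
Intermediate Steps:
1/(440 - 409) + J(19) = 1/(440 - 409) + 19 = 1/31 + 19 = 590/31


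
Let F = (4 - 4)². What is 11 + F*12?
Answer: 11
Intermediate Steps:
F = 0 (F = 0² = 0)
11 + F*12 = 11 + 0*12 = 11 + 0 = 11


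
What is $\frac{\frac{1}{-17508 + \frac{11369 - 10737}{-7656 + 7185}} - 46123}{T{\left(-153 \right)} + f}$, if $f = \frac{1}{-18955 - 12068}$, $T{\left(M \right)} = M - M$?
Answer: $\frac{11800273394991933}{8246900} \approx 1.4309 \cdot 10^{9}$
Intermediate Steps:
$T{\left(M \right)} = 0$
$f = - \frac{1}{31023}$ ($f = \frac{1}{-31023} = - \frac{1}{31023} \approx -3.2234 \cdot 10^{-5}$)
$\frac{\frac{1}{-17508 + \frac{11369 - 10737}{-7656 + 7185}} - 46123}{T{\left(-153 \right)} + f} = \frac{\frac{1}{-17508 + \frac{11369 - 10737}{-7656 + 7185}} - 46123}{0 - \frac{1}{31023}} = \frac{\frac{1}{-17508 + \frac{632}{-471}} - 46123}{- \frac{1}{31023}} = \left(\frac{1}{-17508 + 632 \left(- \frac{1}{471}\right)} - 46123\right) \left(-31023\right) = \left(\frac{1}{-17508 - \frac{632}{471}} - 46123\right) \left(-31023\right) = \left(\frac{1}{- \frac{8246900}{471}} - 46123\right) \left(-31023\right) = \left(- \frac{471}{8246900} - 46123\right) \left(-31023\right) = \left(- \frac{380371769171}{8246900}\right) \left(-31023\right) = \frac{11800273394991933}{8246900}$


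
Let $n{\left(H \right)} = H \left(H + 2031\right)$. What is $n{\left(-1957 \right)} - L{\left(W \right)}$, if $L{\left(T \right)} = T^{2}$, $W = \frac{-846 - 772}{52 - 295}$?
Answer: $- \frac{8553976006}{59049} \approx -1.4486 \cdot 10^{5}$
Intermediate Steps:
$W = \frac{1618}{243}$ ($W = - \frac{1618}{-243} = \left(-1618\right) \left(- \frac{1}{243}\right) = \frac{1618}{243} \approx 6.6584$)
$n{\left(H \right)} = H \left(2031 + H\right)$
$n{\left(-1957 \right)} - L{\left(W \right)} = - 1957 \left(2031 - 1957\right) - \left(\frac{1618}{243}\right)^{2} = \left(-1957\right) 74 - \frac{2617924}{59049} = -144818 - \frac{2617924}{59049} = - \frac{8553976006}{59049}$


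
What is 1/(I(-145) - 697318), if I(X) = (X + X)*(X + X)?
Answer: -1/613218 ≈ -1.6307e-6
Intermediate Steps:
I(X) = 4*X**2 (I(X) = (2*X)*(2*X) = 4*X**2)
1/(I(-145) - 697318) = 1/(4*(-145)**2 - 697318) = 1/(4*21025 - 697318) = 1/(84100 - 697318) = 1/(-613218) = -1/613218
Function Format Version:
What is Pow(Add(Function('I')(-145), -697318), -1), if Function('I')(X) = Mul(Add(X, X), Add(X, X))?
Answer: Rational(-1, 613218) ≈ -1.6307e-6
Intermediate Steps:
Function('I')(X) = Mul(4, Pow(X, 2)) (Function('I')(X) = Mul(Mul(2, X), Mul(2, X)) = Mul(4, Pow(X, 2)))
Pow(Add(Function('I')(-145), -697318), -1) = Pow(Add(Mul(4, Pow(-145, 2)), -697318), -1) = Pow(Add(Mul(4, 21025), -697318), -1) = Pow(Add(84100, -697318), -1) = Pow(-613218, -1) = Rational(-1, 613218)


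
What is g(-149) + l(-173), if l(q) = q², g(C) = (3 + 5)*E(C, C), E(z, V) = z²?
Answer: 207537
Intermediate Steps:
g(C) = 8*C² (g(C) = (3 + 5)*C² = 8*C²)
g(-149) + l(-173) = 8*(-149)² + (-173)² = 8*22201 + 29929 = 177608 + 29929 = 207537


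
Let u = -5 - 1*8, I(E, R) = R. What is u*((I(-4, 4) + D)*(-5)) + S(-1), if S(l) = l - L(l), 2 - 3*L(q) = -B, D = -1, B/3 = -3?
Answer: 589/3 ≈ 196.33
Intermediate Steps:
B = -9 (B = 3*(-3) = -9)
L(q) = -7/3 (L(q) = ⅔ - (-1)*(-9)/3 = ⅔ - ⅓*9 = ⅔ - 3 = -7/3)
S(l) = 7/3 + l (S(l) = l - 1*(-7/3) = l + 7/3 = 7/3 + l)
u = -13 (u = -5 - 8 = -13)
u*((I(-4, 4) + D)*(-5)) + S(-1) = -13*(4 - 1)*(-5) + (7/3 - 1) = -39*(-5) + 4/3 = -13*(-15) + 4/3 = 195 + 4/3 = 589/3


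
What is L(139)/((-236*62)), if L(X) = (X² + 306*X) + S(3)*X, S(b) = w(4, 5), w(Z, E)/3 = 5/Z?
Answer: -249505/58528 ≈ -4.2630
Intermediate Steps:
w(Z, E) = 15/Z (w(Z, E) = 3*(5/Z) = 15/Z)
S(b) = 15/4
L(X) = X² + 1239*X/4 (L(X) = (X² + 306*X) + 15*X/4 = X² + 1239*X/4)
L(139)/((-236*62)) = ((¼)*139*(1239 + 4*139))/((-236*62)) = ((¼)*139*(1239 + 556))/(-14632) = ((¼)*139*1795)*(-1/14632) = (249505/4)*(-1/14632) = -249505/58528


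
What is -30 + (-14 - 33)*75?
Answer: -3555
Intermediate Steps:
-30 + (-14 - 33)*75 = -30 - 47*75 = -30 - 3525 = -3555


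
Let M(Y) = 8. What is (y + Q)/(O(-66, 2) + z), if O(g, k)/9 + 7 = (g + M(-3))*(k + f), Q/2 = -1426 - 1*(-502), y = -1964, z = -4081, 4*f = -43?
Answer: -7624/847 ≈ -9.0012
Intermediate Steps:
f = -43/4 (f = (1/4)*(-43) = -43/4 ≈ -10.750)
Q = -1848 (Q = 2*(-1426 - 1*(-502)) = 2*(-1426 + 502) = 2*(-924) = -1848)
O(g, k) = -63 + 9*(8 + g)*(-43/4 + k) (O(g, k) = -63 + 9*((g + 8)*(k - 43/4)) = -63 + 9*((8 + g)*(-43/4 + k)) = -63 + 9*(8 + g)*(-43/4 + k))
(y + Q)/(O(-66, 2) + z) = (-1964 - 1848)/((-837 + 72*2 - 387/4*(-66) + 9*(-66)*2) - 4081) = -3812/((-837 + 144 + 12771/2 - 1188) - 4081) = -3812/(9009/2 - 4081) = -3812/847/2 = -3812*2/847 = -7624/847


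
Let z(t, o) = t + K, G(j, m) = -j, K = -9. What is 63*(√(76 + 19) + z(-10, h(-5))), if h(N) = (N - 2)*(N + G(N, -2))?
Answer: -1197 + 63*√95 ≈ -582.95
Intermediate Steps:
h(N) = 0 (h(N) = (N - 2)*(N - N) = (-2 + N)*0 = 0)
z(t, o) = -9 + t (z(t, o) = t - 9 = -9 + t)
63*(√(76 + 19) + z(-10, h(-5))) = 63*(√(76 + 19) + (-9 - 10)) = 63*(√95 - 19) = 63*(-19 + √95) = -1197 + 63*√95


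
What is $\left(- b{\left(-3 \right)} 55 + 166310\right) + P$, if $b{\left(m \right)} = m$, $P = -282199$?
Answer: $-115724$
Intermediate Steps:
$\left(- b{\left(-3 \right)} 55 + 166310\right) + P = \left(\left(-1\right) \left(-3\right) 55 + 166310\right) - 282199 = \left(3 \cdot 55 + 166310\right) - 282199 = \left(165 + 166310\right) - 282199 = 166475 - 282199 = -115724$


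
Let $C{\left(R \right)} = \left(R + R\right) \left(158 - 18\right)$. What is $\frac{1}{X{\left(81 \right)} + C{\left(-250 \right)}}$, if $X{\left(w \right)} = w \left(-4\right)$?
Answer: $- \frac{1}{70324} \approx -1.422 \cdot 10^{-5}$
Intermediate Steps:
$X{\left(w \right)} = - 4 w$
$C{\left(R \right)} = 280 R$ ($C{\left(R \right)} = 2 R 140 = 280 R$)
$\frac{1}{X{\left(81 \right)} + C{\left(-250 \right)}} = \frac{1}{\left(-4\right) 81 + 280 \left(-250\right)} = \frac{1}{-324 - 70000} = \frac{1}{-70324} = - \frac{1}{70324}$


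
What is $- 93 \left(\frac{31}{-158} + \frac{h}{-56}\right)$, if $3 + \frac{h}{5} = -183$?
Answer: $- \frac{3375993}{2212} \approx -1526.2$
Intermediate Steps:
$h = -930$ ($h = -15 + 5 \left(-183\right) = -15 - 915 = -930$)
$- 93 \left(\frac{31}{-158} + \frac{h}{-56}\right) = - 93 \left(\frac{31}{-158} - \frac{930}{-56}\right) = - 93 \left(31 \left(- \frac{1}{158}\right) - - \frac{465}{28}\right) = - 93 \left(- \frac{31}{158} + \frac{465}{28}\right) = \left(-93\right) \frac{36301}{2212} = - \frac{3375993}{2212}$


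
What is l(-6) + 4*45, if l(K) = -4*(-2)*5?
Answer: 220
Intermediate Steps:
l(K) = 40 (l(K) = 8*5 = 40)
l(-6) + 4*45 = 40 + 4*45 = 40 + 180 = 220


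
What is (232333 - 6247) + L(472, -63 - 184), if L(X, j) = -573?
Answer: 225513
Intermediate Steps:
(232333 - 6247) + L(472, -63 - 184) = (232333 - 6247) - 573 = 226086 - 573 = 225513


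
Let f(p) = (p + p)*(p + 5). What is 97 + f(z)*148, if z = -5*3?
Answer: 44497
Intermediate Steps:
z = -15
f(p) = 2*p*(5 + p) (f(p) = (2*p)*(5 + p) = 2*p*(5 + p))
97 + f(z)*148 = 97 + (2*(-15)*(5 - 15))*148 = 97 + (2*(-15)*(-10))*148 = 97 + 300*148 = 97 + 44400 = 44497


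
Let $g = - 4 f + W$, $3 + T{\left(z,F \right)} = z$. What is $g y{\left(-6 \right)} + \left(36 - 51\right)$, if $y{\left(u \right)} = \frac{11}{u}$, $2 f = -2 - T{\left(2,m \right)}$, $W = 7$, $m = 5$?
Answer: $- \frac{63}{2} \approx -31.5$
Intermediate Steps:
$T{\left(z,F \right)} = -3 + z$
$f = - \frac{1}{2}$ ($f = \frac{-2 - \left(-3 + 2\right)}{2} = \frac{-2 - -1}{2} = \frac{-2 + 1}{2} = \frac{1}{2} \left(-1\right) = - \frac{1}{2} \approx -0.5$)
$g = 9$ ($g = \left(-4\right) \left(- \frac{1}{2}\right) + 7 = 2 + 7 = 9$)
$g y{\left(-6 \right)} + \left(36 - 51\right) = 9 \frac{11}{-6} + \left(36 - 51\right) = 9 \cdot 11 \left(- \frac{1}{6}\right) + \left(36 - 51\right) = 9 \left(- \frac{11}{6}\right) - 15 = - \frac{33}{2} - 15 = - \frac{63}{2}$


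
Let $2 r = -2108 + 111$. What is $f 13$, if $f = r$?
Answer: $- \frac{25961}{2} \approx -12981.0$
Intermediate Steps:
$r = - \frac{1997}{2}$ ($r = \frac{-2108 + 111}{2} = \frac{1}{2} \left(-1997\right) = - \frac{1997}{2} \approx -998.5$)
$f = - \frac{1997}{2} \approx -998.5$
$f 13 = \left(- \frac{1997}{2}\right) 13 = - \frac{25961}{2}$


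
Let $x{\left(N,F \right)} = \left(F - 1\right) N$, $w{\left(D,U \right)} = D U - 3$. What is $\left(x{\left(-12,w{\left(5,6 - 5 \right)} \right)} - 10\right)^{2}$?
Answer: $484$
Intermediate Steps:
$w{\left(D,U \right)} = -3 + D U$
$x{\left(N,F \right)} = N \left(-1 + F\right)$ ($x{\left(N,F \right)} = \left(-1 + F\right) N = N \left(-1 + F\right)$)
$\left(x{\left(-12,w{\left(5,6 - 5 \right)} \right)} - 10\right)^{2} = \left(- 12 \left(-1 - \left(3 - 5 \left(6 - 5\right)\right)\right) - 10\right)^{2} = \left(- 12 \left(-1 + \left(-3 + 5 \cdot 1\right)\right) - 10\right)^{2} = \left(- 12 \left(-1 + \left(-3 + 5\right)\right) - 10\right)^{2} = \left(- 12 \left(-1 + 2\right) - 10\right)^{2} = \left(\left(-12\right) 1 - 10\right)^{2} = \left(-12 - 10\right)^{2} = \left(-22\right)^{2} = 484$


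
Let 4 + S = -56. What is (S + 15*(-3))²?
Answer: 11025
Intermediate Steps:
S = -60 (S = -4 - 56 = -60)
(S + 15*(-3))² = (-60 + 15*(-3))² = (-60 - 45)² = (-105)² = 11025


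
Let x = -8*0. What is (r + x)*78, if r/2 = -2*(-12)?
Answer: 3744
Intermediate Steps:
x = 0
r = 48 (r = 2*(-2*(-12)) = 2*24 = 48)
(r + x)*78 = (48 + 0)*78 = 48*78 = 3744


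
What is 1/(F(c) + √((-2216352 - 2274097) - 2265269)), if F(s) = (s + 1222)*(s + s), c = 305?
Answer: 155245/144607186103 - I*√6755718/867643116618 ≈ 1.0736e-6 - 2.9957e-9*I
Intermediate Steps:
F(s) = 2*s*(1222 + s) (F(s) = (1222 + s)*(2*s) = 2*s*(1222 + s))
1/(F(c) + √((-2216352 - 2274097) - 2265269)) = 1/(2*305*(1222 + 305) + √((-2216352 - 2274097) - 2265269)) = 1/(2*305*1527 + √(-4490449 - 2265269)) = 1/(931470 + √(-6755718)) = 1/(931470 + I*√6755718)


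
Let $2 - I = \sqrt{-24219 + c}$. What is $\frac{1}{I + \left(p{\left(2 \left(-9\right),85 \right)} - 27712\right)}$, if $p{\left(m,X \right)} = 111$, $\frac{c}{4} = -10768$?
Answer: $\frac{i}{\sqrt{67291} - 27599 i} \approx -3.623 \cdot 10^{-5} + 3.4053 \cdot 10^{-7} i$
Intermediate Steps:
$c = -43072$ ($c = 4 \left(-10768\right) = -43072$)
$I = 2 - i \sqrt{67291}$ ($I = 2 - \sqrt{-24219 - 43072} = 2 - \sqrt{-67291} = 2 - i \sqrt{67291} \approx 2.0 - 259.41 i$)
$\frac{1}{I + \left(p{\left(2 \left(-9\right),85 \right)} - 27712\right)} = \frac{1}{\left(2 - i \sqrt{67291}\right) + \left(111 - 27712\right)} = \frac{1}{\left(2 - i \sqrt{67291}\right) - 27601} = \frac{1}{-27599 - i \sqrt{67291}}$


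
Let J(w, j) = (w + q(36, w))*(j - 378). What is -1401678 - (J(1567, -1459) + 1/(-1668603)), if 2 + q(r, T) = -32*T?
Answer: -151244346772502/1668603 ≈ -9.0641e+7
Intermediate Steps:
q(r, T) = -2 - 32*T
J(w, j) = (-378 + j)*(-2 - 31*w) (J(w, j) = (w + (-2 - 32*w))*(j - 378) = (-2 - 31*w)*(-378 + j) = (-378 + j)*(-2 - 31*w))
-1401678 - (J(1567, -1459) + 1/(-1668603)) = -1401678 - ((756 - 2*(-1459) + 11718*1567 - 31*(-1459)*1567) + 1/(-1668603)) = -1401678 - ((756 + 2918 + 18362106 + 70873843) - 1/1668603) = -1401678 - (89239623 - 1/1668603) = -1401678 - 1*148905502656668/1668603 = -1401678 - 148905502656668/1668603 = -151244346772502/1668603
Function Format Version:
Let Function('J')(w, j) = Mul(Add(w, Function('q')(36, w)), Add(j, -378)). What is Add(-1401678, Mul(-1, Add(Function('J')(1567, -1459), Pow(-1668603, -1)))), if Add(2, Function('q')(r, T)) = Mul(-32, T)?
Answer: Rational(-151244346772502, 1668603) ≈ -9.0641e+7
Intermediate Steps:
Function('q')(r, T) = Add(-2, Mul(-32, T))
Function('J')(w, j) = Mul(Add(-378, j), Add(-2, Mul(-31, w))) (Function('J')(w, j) = Mul(Add(w, Add(-2, Mul(-32, w))), Add(j, -378)) = Mul(Add(-2, Mul(-31, w)), Add(-378, j)) = Mul(Add(-378, j), Add(-2, Mul(-31, w))))
Add(-1401678, Mul(-1, Add(Function('J')(1567, -1459), Pow(-1668603, -1)))) = Add(-1401678, Mul(-1, Add(Add(756, Mul(-2, -1459), Mul(11718, 1567), Mul(-31, -1459, 1567)), Pow(-1668603, -1)))) = Add(-1401678, Mul(-1, Add(Add(756, 2918, 18362106, 70873843), Rational(-1, 1668603)))) = Add(-1401678, Mul(-1, Add(89239623, Rational(-1, 1668603)))) = Add(-1401678, Mul(-1, Rational(148905502656668, 1668603))) = Add(-1401678, Rational(-148905502656668, 1668603)) = Rational(-151244346772502, 1668603)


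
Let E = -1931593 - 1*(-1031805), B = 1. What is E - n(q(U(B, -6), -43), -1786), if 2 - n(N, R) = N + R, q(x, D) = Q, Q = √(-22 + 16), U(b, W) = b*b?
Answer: -901576 + I*√6 ≈ -9.0158e+5 + 2.4495*I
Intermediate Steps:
U(b, W) = b²
Q = I*√6 (Q = √(-6) = I*√6 ≈ 2.4495*I)
q(x, D) = I*√6
n(N, R) = 2 - N - R (n(N, R) = 2 - (N + R) = 2 + (-N - R) = 2 - N - R)
E = -899788 (E = -1931593 + 1031805 = -899788)
E - n(q(U(B, -6), -43), -1786) = -899788 - (2 - I*√6 - 1*(-1786)) = -899788 - (2 - I*√6 + 1786) = -899788 - (1788 - I*√6) = -899788 + (-1788 + I*√6) = -901576 + I*√6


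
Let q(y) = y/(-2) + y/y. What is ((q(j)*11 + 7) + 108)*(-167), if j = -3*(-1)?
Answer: -36573/2 ≈ -18287.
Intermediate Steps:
j = 3
q(y) = 1 - y/2 (q(y) = y*(-1/2) + 1 = -y/2 + 1 = 1 - y/2)
((q(j)*11 + 7) + 108)*(-167) = (((1 - 1/2*3)*11 + 7) + 108)*(-167) = (((1 - 3/2)*11 + 7) + 108)*(-167) = ((-1/2*11 + 7) + 108)*(-167) = ((-11/2 + 7) + 108)*(-167) = (3/2 + 108)*(-167) = (219/2)*(-167) = -36573/2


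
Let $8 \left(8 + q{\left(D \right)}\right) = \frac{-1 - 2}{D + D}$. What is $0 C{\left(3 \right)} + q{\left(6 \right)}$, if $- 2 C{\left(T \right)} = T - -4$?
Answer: $- \frac{257}{32} \approx -8.0313$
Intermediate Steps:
$C{\left(T \right)} = -2 - \frac{T}{2}$ ($C{\left(T \right)} = - \frac{T - -4}{2} = - \frac{T + 4}{2} = - \frac{4 + T}{2} = -2 - \frac{T}{2}$)
$q{\left(D \right)} = -8 - \frac{3}{16 D}$ ($q{\left(D \right)} = -8 + \frac{\left(-1 - 2\right) \frac{1}{D + D}}{8} = -8 + \frac{\left(-3\right) \frac{1}{2 D}}{8} = -8 + \frac{\left(- \frac{3}{2}\right) \frac{1}{D}}{8} = -8 - \frac{3}{16 D}$)
$0 C{\left(3 \right)} + q{\left(6 \right)} = 0 \left(-2 - \frac{3}{2}\right) - \left(8 + \frac{3}{16 \cdot 6}\right) = 0 \left(-2 - \frac{3}{2}\right) - \frac{257}{32} = 0 \left(- \frac{7}{2}\right) - \frac{257}{32} = 0 - \frac{257}{32} = - \frac{257}{32}$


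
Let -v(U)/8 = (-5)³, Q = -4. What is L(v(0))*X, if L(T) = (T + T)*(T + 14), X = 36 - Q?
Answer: 81120000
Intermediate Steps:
v(U) = 1000 (v(U) = -8*(-5)³ = -8*(-125) = 1000)
X = 40 (X = 36 - 1*(-4) = 36 + 4 = 40)
L(T) = 2*T*(14 + T) (L(T) = (2*T)*(14 + T) = 2*T*(14 + T))
L(v(0))*X = (2*1000*(14 + 1000))*40 = (2*1000*1014)*40 = 2028000*40 = 81120000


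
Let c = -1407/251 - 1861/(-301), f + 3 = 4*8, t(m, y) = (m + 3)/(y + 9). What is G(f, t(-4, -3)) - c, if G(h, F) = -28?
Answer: -2159032/75551 ≈ -28.577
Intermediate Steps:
t(m, y) = (3 + m)/(9 + y)
f = 29 (f = -3 + 4*8 = -3 + 32 = 29)
c = 43604/75551 (c = -1407*1/251 - 1861*(-1/301) = -1407/251 + 1861/301 = 43604/75551 ≈ 0.57715)
G(f, t(-4, -3)) - c = -28 - 1*43604/75551 = -28 - 43604/75551 = -2159032/75551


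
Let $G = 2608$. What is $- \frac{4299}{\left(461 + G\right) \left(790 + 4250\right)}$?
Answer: $- \frac{1433}{5155920} \approx -0.00027793$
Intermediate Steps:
$- \frac{4299}{\left(461 + G\right) \left(790 + 4250\right)} = - \frac{4299}{\left(461 + 2608\right) \left(790 + 4250\right)} = - \frac{4299}{3069 \cdot 5040} = - \frac{4299}{15467760} = \left(-4299\right) \frac{1}{15467760} = - \frac{1433}{5155920}$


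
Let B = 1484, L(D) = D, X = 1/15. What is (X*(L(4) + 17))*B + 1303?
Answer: 16903/5 ≈ 3380.6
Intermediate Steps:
X = 1/15 ≈ 0.066667
(X*(L(4) + 17))*B + 1303 = ((4 + 17)/15)*1484 + 1303 = ((1/15)*21)*1484 + 1303 = (7/5)*1484 + 1303 = 10388/5 + 1303 = 16903/5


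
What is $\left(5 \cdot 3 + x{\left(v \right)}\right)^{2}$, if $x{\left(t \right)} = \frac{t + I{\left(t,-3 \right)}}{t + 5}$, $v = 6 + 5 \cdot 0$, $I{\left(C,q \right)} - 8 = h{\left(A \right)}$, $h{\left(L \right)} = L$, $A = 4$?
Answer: $\frac{33489}{121} \approx 276.77$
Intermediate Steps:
$I{\left(C,q \right)} = 12$ ($I{\left(C,q \right)} = 8 + 4 = 12$)
$v = 6$ ($v = 6 + 0 = 6$)
$x{\left(t \right)} = \frac{12 + t}{5 + t}$ ($x{\left(t \right)} = \frac{t + 12}{t + 5} = \frac{12 + t}{5 + t}$)
$\left(5 \cdot 3 + x{\left(v \right)}\right)^{2} = \left(5 \cdot 3 + \frac{12 + 6}{5 + 6}\right)^{2} = \left(15 + \frac{1}{11} \cdot 18\right)^{2} = \left(15 + \frac{18}{11}\right)^{2} = \left(\frac{183}{11}\right)^{2} = \frac{33489}{121}$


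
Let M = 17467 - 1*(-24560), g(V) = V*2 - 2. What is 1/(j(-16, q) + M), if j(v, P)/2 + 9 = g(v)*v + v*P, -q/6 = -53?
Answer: 1/32921 ≈ 3.0376e-5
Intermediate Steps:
q = 318 (q = -6*(-53) = 318)
g(V) = -2 + 2*V (g(V) = 2*V - 2 = -2 + 2*V)
j(v, P) = -18 + 2*P*v + 2*v*(-2 + 2*v) (j(v, P) = -18 + 2*((-2 + 2*v)*v + v*P) = -18 + 2*(v*(-2 + 2*v) + P*v) = -18 + 2*(P*v + v*(-2 + 2*v)) = -18 + (2*P*v + 2*v*(-2 + 2*v)) = -18 + 2*P*v + 2*v*(-2 + 2*v))
M = 42027 (M = 17467 + 24560 = 42027)
1/(j(-16, q) + M) = 1/((-18 + 2*318*(-16) + 4*(-16)*(-1 - 16)) + 42027) = 1/((-18 - 10176 + 4*(-16)*(-17)) + 42027) = 1/((-18 - 10176 + 1088) + 42027) = 1/(-9106 + 42027) = 1/32921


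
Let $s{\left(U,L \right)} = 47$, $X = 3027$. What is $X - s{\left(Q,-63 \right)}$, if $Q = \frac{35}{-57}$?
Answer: $2980$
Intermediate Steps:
$Q = - \frac{35}{57}$ ($Q = 35 \left(- \frac{1}{57}\right) = - \frac{35}{57} \approx -0.61403$)
$X - s{\left(Q,-63 \right)} = 3027 - 47 = 2980$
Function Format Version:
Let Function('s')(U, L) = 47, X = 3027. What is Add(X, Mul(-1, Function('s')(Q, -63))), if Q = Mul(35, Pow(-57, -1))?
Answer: 2980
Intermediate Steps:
Q = Rational(-35, 57) (Q = Mul(35, Rational(-1, 57)) = Rational(-35, 57) ≈ -0.61403)
Add(X, Mul(-1, Function('s')(Q, -63))) = Add(3027, Mul(-1, 47)) = Add(3027, -47) = 2980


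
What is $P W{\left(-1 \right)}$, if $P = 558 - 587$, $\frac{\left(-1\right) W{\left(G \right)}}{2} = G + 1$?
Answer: $0$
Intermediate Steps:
$W{\left(G \right)} = -2 - 2 G$ ($W{\left(G \right)} = - 2 \left(G + 1\right) = - 2 \left(1 + G\right) = -2 - 2 G$)
$P = -29$ ($P = 558 - 587 = -29$)
$P W{\left(-1 \right)} = - 29 \left(-2 - -2\right) = - 29 \left(-2 + 2\right) = \left(-29\right) 0 = 0$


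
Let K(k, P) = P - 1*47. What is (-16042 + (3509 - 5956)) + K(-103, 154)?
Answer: -18382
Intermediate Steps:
K(k, P) = -47 + P (K(k, P) = P - 47 = -47 + P)
(-16042 + (3509 - 5956)) + K(-103, 154) = (-16042 + (3509 - 5956)) + (-47 + 154) = (-16042 - 2447) + 107 = -18489 + 107 = -18382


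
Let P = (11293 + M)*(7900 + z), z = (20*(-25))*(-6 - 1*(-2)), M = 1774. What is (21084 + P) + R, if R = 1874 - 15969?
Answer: 129370289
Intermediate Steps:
R = -14095
z = 2000 (z = -500*(-6 + 2) = -500*(-4) = 2000)
P = 129363300 (P = (11293 + 1774)*(7900 + 2000) = 13067*9900 = 129363300)
(21084 + P) + R = (21084 + 129363300) - 14095 = 129384384 - 14095 = 129370289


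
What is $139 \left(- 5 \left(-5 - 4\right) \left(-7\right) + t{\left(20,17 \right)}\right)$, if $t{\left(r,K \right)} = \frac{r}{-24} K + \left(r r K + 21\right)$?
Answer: $\frac{5414189}{6} \approx 9.0237 \cdot 10^{5}$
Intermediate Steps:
$t{\left(r,K \right)} = 21 + K r^{2} - \frac{K r}{24}$ ($t{\left(r,K \right)} = - \frac{r}{24} K + \left(r^{2} K + 21\right) = - \frac{K r}{24} + \left(K r^{2} + 21\right) = - \frac{K r}{24} + \left(21 + K r^{2}\right) = 21 + K r^{2} - \frac{K r}{24}$)
$139 \left(- 5 \left(-5 - 4\right) \left(-7\right) + t{\left(20,17 \right)}\right) = 139 \left(- 5 \left(-5 - 4\right) \left(-7\right) + \left(21 + 17 \cdot 20^{2} - \frac{17}{24} \cdot 20\right)\right) = 139 \left(\left(-5\right) \left(-9\right) \left(-7\right) + \left(21 + 17 \cdot 400 - \frac{85}{6}\right)\right) = 139 \left(45 \left(-7\right) + \left(21 + 6800 - \frac{85}{6}\right)\right) = 139 \left(-315 + \frac{40841}{6}\right) = 139 \cdot \frac{38951}{6} = \frac{5414189}{6}$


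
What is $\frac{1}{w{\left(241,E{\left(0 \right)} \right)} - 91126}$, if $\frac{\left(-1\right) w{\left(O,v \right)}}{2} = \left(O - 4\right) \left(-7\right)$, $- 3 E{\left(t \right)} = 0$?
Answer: $- \frac{1}{87808} \approx -1.1388 \cdot 10^{-5}$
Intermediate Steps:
$E{\left(t \right)} = 0$ ($E{\left(t \right)} = \left(- \frac{1}{3}\right) 0 = 0$)
$w{\left(O,v \right)} = -56 + 14 O$ ($w{\left(O,v \right)} = - 2 \left(O - 4\right) \left(-7\right) = - 2 \left(-4 + O\right) \left(-7\right) = - 2 \left(28 - 7 O\right) = -56 + 14 O$)
$\frac{1}{w{\left(241,E{\left(0 \right)} \right)} - 91126} = \frac{1}{\left(-56 + 14 \cdot 241\right) - 91126} = \frac{1}{\left(-56 + 3374\right) - 91126} = \frac{1}{3318 - 91126} = \frac{1}{-87808} = - \frac{1}{87808}$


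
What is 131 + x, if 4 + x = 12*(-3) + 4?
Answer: 95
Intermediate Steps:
x = -36 (x = -4 + (12*(-3) + 4) = -4 + (-36 + 4) = -4 - 32 = -36)
131 + x = 131 - 36 = 95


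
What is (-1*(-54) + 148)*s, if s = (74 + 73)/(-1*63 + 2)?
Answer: -29694/61 ≈ -486.79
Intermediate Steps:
s = -147/61 (s = 147/(-63 + 2) = 147/(-61) = 147*(-1/61) = -147/61 ≈ -2.4098)
(-1*(-54) + 148)*s = (-1*(-54) + 148)*(-147/61) = (54 + 148)*(-147/61) = 202*(-147/61) = -29694/61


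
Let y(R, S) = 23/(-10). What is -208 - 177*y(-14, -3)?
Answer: 1991/10 ≈ 199.10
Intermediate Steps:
y(R, S) = -23/10 (y(R, S) = 23*(-⅒) = -23/10)
-208 - 177*y(-14, -3) = -208 - 177*(-23/10) = -208 + 4071/10 = 1991/10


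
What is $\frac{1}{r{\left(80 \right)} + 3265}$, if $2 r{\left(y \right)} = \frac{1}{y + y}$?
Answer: $\frac{320}{1044801} \approx 0.00030628$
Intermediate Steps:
$r{\left(y \right)} = \frac{1}{4 y}$ ($r{\left(y \right)} = \frac{1}{2 \left(y + y\right)} = \frac{1}{2 \cdot 2 y} = \frac{\frac{1}{2} \frac{1}{y}}{2} = \frac{1}{4 y}$)
$\frac{1}{r{\left(80 \right)} + 3265} = \frac{1}{\frac{1}{4 \cdot 80} + 3265} = \frac{1}{\frac{1}{4} \cdot \frac{1}{80} + 3265} = \frac{1}{\frac{1}{320} + 3265} = \frac{1}{\frac{1044801}{320}} = \frac{320}{1044801}$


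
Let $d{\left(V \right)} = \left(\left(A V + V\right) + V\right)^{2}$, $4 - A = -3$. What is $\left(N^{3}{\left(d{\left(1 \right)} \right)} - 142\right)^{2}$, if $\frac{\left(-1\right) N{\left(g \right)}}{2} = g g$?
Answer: $5105052357561520538160100$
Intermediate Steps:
$A = 7$ ($A = 4 - -3 = 4 + 3 = 7$)
$d{\left(V \right)} = 81 V^{2}$ ($d{\left(V \right)} = \left(\left(7 V + V\right) + V\right)^{2} = \left(8 V + V\right)^{2} = \left(9 V\right)^{2} = 81 V^{2}$)
$N{\left(g \right)} = - 2 g^{2}$ ($N{\left(g \right)} = - 2 g g = - 2 g^{2}$)
$\left(N^{3}{\left(d{\left(1 \right)} \right)} - 142\right)^{2} = \left(\left(- 2 \left(81 \cdot 1^{2}\right)^{2}\right)^{3} - 142\right)^{2} = \left(\left(- 2 \left(81 \cdot 1\right)^{2}\right)^{3} - 142\right)^{2} = \left(\left(- 2 \cdot 81^{2}\right)^{3} - 142\right)^{2} = \left(\left(\left(-2\right) 6561\right)^{3} - 142\right)^{2} = \left(\left(-13122\right)^{3} - 142\right)^{2} = \left(-2259436291848 - 142\right)^{2} = \left(-2259436291990\right)^{2} = 5105052357561520538160100$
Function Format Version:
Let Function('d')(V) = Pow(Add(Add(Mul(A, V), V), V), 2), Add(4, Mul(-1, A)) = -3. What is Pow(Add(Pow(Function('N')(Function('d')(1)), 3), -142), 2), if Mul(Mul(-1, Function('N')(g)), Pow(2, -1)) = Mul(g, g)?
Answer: 5105052357561520538160100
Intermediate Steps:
A = 7 (A = Add(4, Mul(-1, -3)) = Add(4, 3) = 7)
Function('d')(V) = Mul(81, Pow(V, 2)) (Function('d')(V) = Pow(Add(Add(Mul(7, V), V), V), 2) = Pow(Add(Mul(8, V), V), 2) = Pow(Mul(9, V), 2) = Mul(81, Pow(V, 2)))
Function('N')(g) = Mul(-2, Pow(g, 2)) (Function('N')(g) = Mul(-2, Mul(g, g)) = Mul(-2, Pow(g, 2)))
Pow(Add(Pow(Function('N')(Function('d')(1)), 3), -142), 2) = Pow(Add(Pow(Mul(-2, Pow(Mul(81, Pow(1, 2)), 2)), 3), -142), 2) = Pow(Add(Pow(Mul(-2, Pow(Mul(81, 1), 2)), 3), -142), 2) = Pow(Add(Pow(Mul(-2, Pow(81, 2)), 3), -142), 2) = Pow(Add(Pow(Mul(-2, 6561), 3), -142), 2) = Pow(Add(Pow(-13122, 3), -142), 2) = Pow(Add(-2259436291848, -142), 2) = Pow(-2259436291990, 2) = 5105052357561520538160100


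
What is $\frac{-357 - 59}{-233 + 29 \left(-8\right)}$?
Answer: $\frac{416}{465} \approx 0.89462$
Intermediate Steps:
$\frac{-357 - 59}{-233 + 29 \left(-8\right)} = - \frac{416}{-233 - 232} = - \frac{416}{-465} = \left(-416\right) \left(- \frac{1}{465}\right) = \frac{416}{465}$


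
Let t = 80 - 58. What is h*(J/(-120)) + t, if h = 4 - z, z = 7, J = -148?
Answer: 183/10 ≈ 18.300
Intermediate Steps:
t = 22
h = -3 (h = 4 - 1*7 = 4 - 7 = -3)
h*(J/(-120)) + t = -(-444)/(-120) + 22 = -(-444)*(-1)/120 + 22 = -3*37/30 + 22 = -37/10 + 22 = 183/10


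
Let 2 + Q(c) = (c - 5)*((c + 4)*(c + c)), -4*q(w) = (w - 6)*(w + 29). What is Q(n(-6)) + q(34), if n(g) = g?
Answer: -707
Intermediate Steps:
q(w) = -(-6 + w)*(29 + w)/4 (q(w) = -(w - 6)*(w + 29)/4 = -(-6 + w)*(29 + w)/4)
Q(c) = -2 + 2*c*(-5 + c)*(4 + c) (Q(c) = -2 + (c - 5)*((c + 4)*(c + c)) = -2 + (-5 + c)*((4 + c)*(2*c)) = -2 + (-5 + c)*(2*c*(4 + c)) = -2 + 2*c*(-5 + c)*(4 + c))
Q(n(-6)) + q(34) = (-2 - 40*(-6) - 2*(-6)² + 2*(-6)³) + (87/2 - 23/4*34 - ¼*34²) = (-2 + 240 - 2*36 + 2*(-216)) + (87/2 - 391/2 - ¼*1156) = (-2 + 240 - 72 - 432) + (87/2 - 391/2 - 289) = -266 - 441 = -707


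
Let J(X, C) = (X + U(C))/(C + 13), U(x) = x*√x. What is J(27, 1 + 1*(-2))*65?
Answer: 585/4 - 65*I/12 ≈ 146.25 - 5.4167*I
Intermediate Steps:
U(x) = x^(3/2)
J(X, C) = (X + C^(3/2))/(13 + C) (J(X, C) = (X + C^(3/2))/(C + 13) = (X + C^(3/2))/(13 + C))
J(27, 1 + 1*(-2))*65 = ((27 + (1 + 1*(-2))^(3/2))/(13 + (1 + 1*(-2))))*65 = ((27 + (1 - 2)^(3/2))/(13 + (1 - 2)))*65 = ((27 + (-1)^(3/2))/(13 - 1))*65 = ((27 - I)/12)*65 = (9/4 - I/12)*65 = 585/4 - 65*I/12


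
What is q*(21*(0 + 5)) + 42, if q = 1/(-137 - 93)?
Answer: 1911/46 ≈ 41.543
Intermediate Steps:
q = -1/230 (q = 1/(-230) = -1/230 ≈ -0.0043478)
q*(21*(0 + 5)) + 42 = -21*(0 + 5)/230 + 42 = -21*5/230 + 42 = -1/230*105 + 42 = -21/46 + 42 = 1911/46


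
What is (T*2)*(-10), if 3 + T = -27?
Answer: 600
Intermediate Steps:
T = -30 (T = -3 - 27 = -30)
(T*2)*(-10) = -30*2*(-10) = -60*(-10) = 600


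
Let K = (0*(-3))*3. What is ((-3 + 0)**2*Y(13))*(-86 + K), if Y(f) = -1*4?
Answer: 3096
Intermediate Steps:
K = 0 (K = 0*3 = 0)
Y(f) = -4
((-3 + 0)**2*Y(13))*(-86 + K) = ((-3 + 0)**2*(-4))*(-86 + 0) = ((-3)**2*(-4))*(-86) = (9*(-4))*(-86) = -36*(-86) = 3096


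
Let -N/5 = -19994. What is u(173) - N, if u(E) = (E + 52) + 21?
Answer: -99724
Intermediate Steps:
N = 99970 (N = -5*(-19994) = 99970)
u(E) = 73 + E (u(E) = (52 + E) + 21 = 73 + E)
u(173) - N = (73 + 173) - 1*99970 = 246 - 99970 = -99724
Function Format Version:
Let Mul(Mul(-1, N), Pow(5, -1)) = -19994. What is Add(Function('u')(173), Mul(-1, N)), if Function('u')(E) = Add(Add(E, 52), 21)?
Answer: -99724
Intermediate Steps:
N = 99970 (N = Mul(-5, -19994) = 99970)
Function('u')(E) = Add(73, E) (Function('u')(E) = Add(Add(52, E), 21) = Add(73, E))
Add(Function('u')(173), Mul(-1, N)) = Add(Add(73, 173), Mul(-1, 99970)) = Add(246, -99970) = -99724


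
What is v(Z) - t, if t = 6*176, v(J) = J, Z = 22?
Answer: -1034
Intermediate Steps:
t = 1056
v(Z) - t = 22 - 1*1056 = 22 - 1056 = -1034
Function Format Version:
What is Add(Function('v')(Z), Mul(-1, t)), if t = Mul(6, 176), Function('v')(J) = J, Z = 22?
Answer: -1034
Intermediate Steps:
t = 1056
Add(Function('v')(Z), Mul(-1, t)) = Add(22, Mul(-1, 1056)) = Add(22, -1056) = -1034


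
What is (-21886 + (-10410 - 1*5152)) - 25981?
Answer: -63429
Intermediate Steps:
(-21886 + (-10410 - 1*5152)) - 25981 = (-21886 + (-10410 - 5152)) - 25981 = (-21886 - 15562) - 25981 = -37448 - 25981 = -63429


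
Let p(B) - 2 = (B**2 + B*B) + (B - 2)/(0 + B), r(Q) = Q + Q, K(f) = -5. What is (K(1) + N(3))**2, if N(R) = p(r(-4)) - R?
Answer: 243049/16 ≈ 15191.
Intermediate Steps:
r(Q) = 2*Q
p(B) = 2 + 2*B**2 + (-2 + B)/B (p(B) = 2 + ((B**2 + B*B) + (B - 2)/(0 + B)) = 2 + ((B**2 + B**2) + (-2 + B)/B) = 2 + (2*B**2 + (-2 + B)/B) = 2 + 2*B**2 + (-2 + B)/B)
N(R) = 525/4 - R (N(R) = (3 - 2/(2*(-4)) + 2*(2*(-4))**2) - R = (3 - 2/(-8) + 2*(-8)**2) - R = (3 - 2*(-1/8) + 2*64) - R = (3 + 1/4 + 128) - R = 525/4 - R)
(K(1) + N(3))**2 = (-5 + (525/4 - 1*3))**2 = (-5 + (525/4 - 3))**2 = (-5 + 513/4)**2 = (493/4)**2 = 243049/16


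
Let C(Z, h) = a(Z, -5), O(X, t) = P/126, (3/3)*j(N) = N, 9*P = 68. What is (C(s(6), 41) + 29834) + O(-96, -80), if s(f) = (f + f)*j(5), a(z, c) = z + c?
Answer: 16947097/567 ≈ 29889.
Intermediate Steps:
P = 68/9 (P = (⅑)*68 = 68/9 ≈ 7.5556)
j(N) = N
a(z, c) = c + z
s(f) = 10*f (s(f) = (f + f)*5 = (2*f)*5 = 10*f)
O(X, t) = 34/567 (O(X, t) = (68/9)/126 = (68/9)*(1/126) = 34/567)
C(Z, h) = -5 + Z
(C(s(6), 41) + 29834) + O(-96, -80) = ((-5 + 10*6) + 29834) + 34/567 = ((-5 + 60) + 29834) + 34/567 = (55 + 29834) + 34/567 = 29889 + 34/567 = 16947097/567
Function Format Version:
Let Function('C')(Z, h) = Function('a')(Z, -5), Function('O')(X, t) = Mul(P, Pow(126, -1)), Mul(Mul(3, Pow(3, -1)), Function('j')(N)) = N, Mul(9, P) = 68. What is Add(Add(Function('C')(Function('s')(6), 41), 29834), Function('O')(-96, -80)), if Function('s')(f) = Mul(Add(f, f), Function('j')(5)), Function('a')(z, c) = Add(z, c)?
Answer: Rational(16947097, 567) ≈ 29889.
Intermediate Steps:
P = Rational(68, 9) (P = Mul(Rational(1, 9), 68) = Rational(68, 9) ≈ 7.5556)
Function('j')(N) = N
Function('a')(z, c) = Add(c, z)
Function('s')(f) = Mul(10, f) (Function('s')(f) = Mul(Add(f, f), 5) = Mul(Mul(2, f), 5) = Mul(10, f))
Function('O')(X, t) = Rational(34, 567) (Function('O')(X, t) = Mul(Rational(68, 9), Pow(126, -1)) = Mul(Rational(68, 9), Rational(1, 126)) = Rational(34, 567))
Function('C')(Z, h) = Add(-5, Z)
Add(Add(Function('C')(Function('s')(6), 41), 29834), Function('O')(-96, -80)) = Add(Add(Add(-5, Mul(10, 6)), 29834), Rational(34, 567)) = Add(Add(Add(-5, 60), 29834), Rational(34, 567)) = Add(Add(55, 29834), Rational(34, 567)) = Add(29889, Rational(34, 567)) = Rational(16947097, 567)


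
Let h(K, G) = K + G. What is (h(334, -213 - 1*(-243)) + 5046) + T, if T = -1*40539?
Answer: -35129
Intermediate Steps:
h(K, G) = G + K
T = -40539
(h(334, -213 - 1*(-243)) + 5046) + T = (((-213 - 1*(-243)) + 334) + 5046) - 40539 = (((-213 + 243) + 334) + 5046) - 40539 = ((30 + 334) + 5046) - 40539 = (364 + 5046) - 40539 = 5410 - 40539 = -35129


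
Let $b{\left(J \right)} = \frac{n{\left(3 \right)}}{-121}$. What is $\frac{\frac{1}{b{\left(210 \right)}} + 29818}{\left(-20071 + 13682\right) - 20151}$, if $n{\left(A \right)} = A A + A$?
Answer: $- \frac{71539}{63696} \approx -1.1231$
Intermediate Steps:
$n{\left(A \right)} = A + A^{2}$ ($n{\left(A \right)} = A^{2} + A = A + A^{2}$)
$b{\left(J \right)} = - \frac{12}{121}$ ($b{\left(J \right)} = \frac{3 \left(1 + 3\right)}{-121} = 3 \cdot 4 \left(- \frac{1}{121}\right) = 12 \left(- \frac{1}{121}\right) = - \frac{12}{121}$)
$\frac{\frac{1}{b{\left(210 \right)}} + 29818}{\left(-20071 + 13682\right) - 20151} = \frac{\frac{1}{- \frac{12}{121}} + 29818}{\left(-20071 + 13682\right) - 20151} = \frac{- \frac{121}{12} + 29818}{-6389 - 20151} = \frac{357695}{12 \left(-26540\right)} = \frac{357695}{12} \left(- \frac{1}{26540}\right) = - \frac{71539}{63696}$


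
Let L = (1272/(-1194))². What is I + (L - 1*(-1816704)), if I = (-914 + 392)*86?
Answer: 70165571956/39601 ≈ 1.7718e+6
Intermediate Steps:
L = 44944/39601 (L = (1272*(-1/1194))² = (-212/199)² = 44944/39601 ≈ 1.1349)
I = -44892 (I = -522*86 = -44892)
I + (L - 1*(-1816704)) = -44892 + (44944/39601 - 1*(-1816704)) = -44892 + (44944/39601 + 1816704) = -44892 + 71943340048/39601 = 70165571956/39601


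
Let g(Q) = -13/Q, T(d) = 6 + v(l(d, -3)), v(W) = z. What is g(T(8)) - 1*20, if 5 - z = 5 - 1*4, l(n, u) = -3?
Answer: -213/10 ≈ -21.300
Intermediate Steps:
z = 4 (z = 5 - (5 - 1*4) = 5 - (5 - 4) = 5 - 1*1 = 5 - 1 = 4)
v(W) = 4
T(d) = 10 (T(d) = 6 + 4 = 10)
g(T(8)) - 1*20 = -13/10 - 1*20 = -13*1/10 - 20 = -13/10 - 20 = -213/10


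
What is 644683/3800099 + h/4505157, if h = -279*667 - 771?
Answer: 731432143565/5706680870181 ≈ 0.12817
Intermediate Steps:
h = -186864 (h = -186093 - 771 = -186864)
644683/3800099 + h/4505157 = 644683/3800099 - 186864/4505157 = 644683*(1/3800099) - 186864*1/4505157 = 644683/3800099 - 62288/1501719 = 731432143565/5706680870181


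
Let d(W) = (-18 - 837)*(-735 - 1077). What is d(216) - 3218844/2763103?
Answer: 4280761734936/2763103 ≈ 1.5493e+6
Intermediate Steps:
d(W) = 1549260 (d(W) = -855*(-1812) = 1549260)
d(216) - 3218844/2763103 = 1549260 - 3218844/2763103 = 4280761734936/2763103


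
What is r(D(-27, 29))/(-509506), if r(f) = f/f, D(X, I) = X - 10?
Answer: -1/509506 ≈ -1.9627e-6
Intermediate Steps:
D(X, I) = -10 + X
r(f) = 1
r(D(-27, 29))/(-509506) = 1/(-509506) = 1*(-1/509506) = -1/509506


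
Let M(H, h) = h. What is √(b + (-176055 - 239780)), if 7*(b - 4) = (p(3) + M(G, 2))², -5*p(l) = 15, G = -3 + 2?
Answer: 36*I*√15722/7 ≈ 644.85*I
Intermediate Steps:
G = -1
p(l) = -3 (p(l) = -⅕*15 = -3)
b = 29/7 (b = 4 + (-3 + 2)²/7 = 4 + (⅐)*(-1)² = 4 + (⅐)*1 = 4 + ⅐ = 29/7 ≈ 4.1429)
√(b + (-176055 - 239780)) = √(29/7 + (-176055 - 239780)) = √(29/7 - 415835) = √(-2910816/7) = 36*I*√15722/7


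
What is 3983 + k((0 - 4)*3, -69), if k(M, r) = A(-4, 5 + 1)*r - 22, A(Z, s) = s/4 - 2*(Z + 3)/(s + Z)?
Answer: 7577/2 ≈ 3788.5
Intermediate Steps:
A(Z, s) = s/4 - 2*(3 + Z)/(Z + s) (A(Z, s) = s*(¼) - 2*(3 + Z)/(Z + s) = s/4 - 2*(3 + Z)/(Z + s))
k(M, r) = -22 + 5*r/2 (k(M, r) = ((-24 + (5 + 1)² - 8*(-4) - 4*(5 + 1))/(4*(-4 + (5 + 1))))*r - 22 = ((-24 + 6² + 32 - 4*6)/(4*(-4 + 6)))*r - 22 = ((¼)*(-24 + 36 + 32 - 24)/2)*r - 22 = ((¼)*(½)*20)*r - 22 = 5*r/2 - 22 = -22 + 5*r/2)
3983 + k((0 - 4)*3, -69) = 3983 + (-22 + (5/2)*(-69)) = 3983 + (-22 - 345/2) = 3983 - 389/2 = 7577/2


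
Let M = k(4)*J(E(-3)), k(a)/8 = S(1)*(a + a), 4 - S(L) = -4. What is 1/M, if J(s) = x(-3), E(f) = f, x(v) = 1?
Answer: 1/512 ≈ 0.0019531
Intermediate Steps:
S(L) = 8 (S(L) = 4 - 1*(-4) = 4 + 4 = 8)
J(s) = 1
k(a) = 128*a (k(a) = 8*(8*(a + a)) = 8*(8*(2*a)) = 8*(16*a) = 128*a)
M = 512 (M = (128*4)*1 = 512*1 = 512)
1/M = 1/512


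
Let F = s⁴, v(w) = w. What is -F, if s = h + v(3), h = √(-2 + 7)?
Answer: -(3 + √5)⁴ ≈ -751.66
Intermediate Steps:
h = √5 ≈ 2.2361
s = 3 + √5 (s = √5 + 3 = 3 + √5 ≈ 5.2361)
F = (3 + √5)⁴ ≈ 751.66
-F = -(3 + √5)⁴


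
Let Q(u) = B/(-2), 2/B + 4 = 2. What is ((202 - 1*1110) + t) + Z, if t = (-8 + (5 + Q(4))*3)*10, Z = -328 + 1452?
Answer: 301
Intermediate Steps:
B = -1 (B = 2/(-4 + 2) = 2/(-2) = 2*(-½) = -1)
Q(u) = ½ (Q(u) = -1/(-2) = -1*(-½) = ½)
Z = 1124
t = 85 (t = (-8 + (5 + ½)*3)*10 = (-8 + (11/2)*3)*10 = (-8 + 33/2)*10 = (17/2)*10 = 85)
((202 - 1*1110) + t) + Z = ((202 - 1*1110) + 85) + 1124 = ((202 - 1110) + 85) + 1124 = (-908 + 85) + 1124 = -823 + 1124 = 301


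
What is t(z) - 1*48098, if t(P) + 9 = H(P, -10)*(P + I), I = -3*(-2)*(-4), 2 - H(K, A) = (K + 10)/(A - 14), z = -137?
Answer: -1141849/24 ≈ -47577.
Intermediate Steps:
H(K, A) = 2 - (10 + K)/(-14 + A) (H(K, A) = 2 - (K + 10)/(A - 14) = 2 - (10 + K)/(-14 + A))
I = -24 (I = 6*(-4) = -24)
t(P) = -9 + (-24 + P)*(29/12 + P/24) (t(P) = -9 + ((-38 - P + 2*(-10))/(-14 - 10))*(P - 24) = -9 + ((-38 - P - 20)/(-24))*(-24 + P) = -9 + (-(-58 - P)/24)*(-24 + P) = -9 + (29/12 + P/24)*(-24 + P) = -9 + (-24 + P)*(29/12 + P/24))
t(z) - 1*48098 = (-67 + (1/24)*(-137)² + (17/12)*(-137)) - 1*48098 = (-67 + (1/24)*18769 - 2329/12) - 48098 = (-67 + 18769/24 - 2329/12) - 48098 = 12503/24 - 48098 = -1141849/24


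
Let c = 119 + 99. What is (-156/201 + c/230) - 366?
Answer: -2818707/7705 ≈ -365.83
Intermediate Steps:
c = 218
(-156/201 + c/230) - 366 = (-156/201 + 218/230) - 366 = (-156*1/201 + 218*(1/230)) - 366 = (-52/67 + 109/115) - 366 = 1323/7705 - 366 = -2818707/7705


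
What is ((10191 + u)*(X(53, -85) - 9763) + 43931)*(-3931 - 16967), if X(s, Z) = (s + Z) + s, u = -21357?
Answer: -2274185206494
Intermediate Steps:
X(s, Z) = Z + 2*s (X(s, Z) = (Z + s) + s = Z + 2*s)
((10191 + u)*(X(53, -85) - 9763) + 43931)*(-3931 - 16967) = ((10191 - 21357)*((-85 + 2*53) - 9763) + 43931)*(-3931 - 16967) = (-11166*((-85 + 106) - 9763) + 43931)*(-20898) = (-11166*(21 - 9763) + 43931)*(-20898) = (-11166*(-9742) + 43931)*(-20898) = (108779172 + 43931)*(-20898) = 108823103*(-20898) = -2274185206494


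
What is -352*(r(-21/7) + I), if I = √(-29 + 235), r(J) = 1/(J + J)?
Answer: 176/3 - 352*√206 ≈ -4993.5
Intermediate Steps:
r(J) = 1/(2*J)
I = √206 ≈ 14.353
-352*(r(-21/7) + I) = -352*(1/(2*((-21/7))) + √206) = -352*(1/(2*((-21*⅐))) + √206) = -352*((½)/(-3) + √206) = -352*((½)*(-⅓) + √206) = -352*(-⅙ + √206) = 176/3 - 352*√206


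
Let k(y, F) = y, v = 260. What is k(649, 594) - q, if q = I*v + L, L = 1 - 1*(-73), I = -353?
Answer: 92355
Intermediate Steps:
L = 74 (L = 1 + 73 = 74)
q = -91706 (q = -353*260 + 74 = -91780 + 74 = -91706)
k(649, 594) - q = 649 - 1*(-91706) = 649 + 91706 = 92355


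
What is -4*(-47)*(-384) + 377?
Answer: -71815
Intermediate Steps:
-4*(-47)*(-384) + 377 = 188*(-384) + 377 = -72192 + 377 = -71815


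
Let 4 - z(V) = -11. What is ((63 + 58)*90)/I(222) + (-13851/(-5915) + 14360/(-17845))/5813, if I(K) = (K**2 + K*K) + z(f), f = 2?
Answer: 446525739301529/4032574460560555 ≈ 0.11073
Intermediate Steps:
z(V) = 15 (z(V) = 4 - 1*(-11) = 4 + 11 = 15)
I(K) = 15 + 2*K**2 (I(K) = (K**2 + K*K) + 15 = (K**2 + K**2) + 15 = 2*K**2 + 15 = 15 + 2*K**2)
((63 + 58)*90)/I(222) + (-13851/(-5915) + 14360/(-17845))/5813 = ((63 + 58)*90)/(15 + 2*222**2) + (-13851/(-5915) + 14360/(-17845))/5813 = (121*90)/(15 + 2*49284) + (-13851*(-1/5915) + 14360*(-1/17845))*(1/5813) = 10890/(15 + 98568) + (13851/5915 - 2872/3569)*(1/5813) = 10890/98583 + (32446339/21110635)*(1/5813) = 10890*(1/98583) + 32446339/122716121255 = 3630/32861 + 32446339/122716121255 = 446525739301529/4032574460560555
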